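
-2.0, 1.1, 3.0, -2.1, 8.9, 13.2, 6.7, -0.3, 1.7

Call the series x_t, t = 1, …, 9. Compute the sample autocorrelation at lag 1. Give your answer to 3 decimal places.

Mean x̄ = (-2.0 + 1.1 + 3.0 − 2.1 + 8.9 + 13.2 + 6.7 − 0.3 + 1.7)/9 = 3.3556
Numerator Σ_{t=1}^{8}(x_t−x̄)(x_{t+1}−x̄) = 65.9058
Denominator Σ(x_t−x̄)² = 218.6022
r_1 = 65.9058 / 218.6022 = 0.301

0.301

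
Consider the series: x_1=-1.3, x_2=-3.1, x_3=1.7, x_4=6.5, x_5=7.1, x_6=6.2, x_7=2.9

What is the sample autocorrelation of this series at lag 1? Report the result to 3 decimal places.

Mean x̄ = (-1.3 − 3.1 + 1.7 + 6.5 + 7.1 + 6.2 + 2.9)/7 = 2.8571
Σ(x_t−x̄)(x_{t+1}−x̄) = (24.7647) + (6.8933) + (-4.2153) + (15.4561) + (14.1833) + (0.1433) = 57.2253
Denominator Σ(x_t−x̄)² = 96.5571
r_1 = 57.2253 / 96.5571 = 0.593

0.593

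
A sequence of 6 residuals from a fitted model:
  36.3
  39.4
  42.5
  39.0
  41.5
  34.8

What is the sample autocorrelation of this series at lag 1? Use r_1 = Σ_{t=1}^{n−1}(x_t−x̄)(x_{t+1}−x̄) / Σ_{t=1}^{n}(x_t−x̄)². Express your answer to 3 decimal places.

-0.222

Mean x̄ = (36.3 + 39.4 + 42.5 + 39.0 + 41.5 + 34.8)/6 = 38.9167
Deviations from mean: -2.6167, 0.4833, 3.5833, 0.0833, 2.5833, -4.1167
Σ(x_t−x̄)(x_{t+1}−x̄) = (-1.2647) + (1.7319) + (0.2986) + (0.2153) + (-10.6347) = -9.6536
Denominator Σ(x_t−x̄)² = 43.5483
r_1 = -9.6536 / 43.5483 = -0.222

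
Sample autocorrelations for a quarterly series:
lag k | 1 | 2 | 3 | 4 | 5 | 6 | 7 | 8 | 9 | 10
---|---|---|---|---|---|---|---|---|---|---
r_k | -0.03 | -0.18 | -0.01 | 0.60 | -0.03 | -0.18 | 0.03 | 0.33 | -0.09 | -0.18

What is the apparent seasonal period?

4

The largest autocorrelation is r_4 = 0.60, with a weaker echo at lag 8 (0.33); the remaining lags stay at or below 0.03.
The dominant spike at lag 4 indicates a seasonal period of 4.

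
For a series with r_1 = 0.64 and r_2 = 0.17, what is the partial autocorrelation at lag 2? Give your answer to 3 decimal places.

φ_{22} = (r_2 − r_1²) / (1 − r_1²)
r_1² = (0.64)² = 0.4096
Numerator = 0.17 − 0.4096 = -0.2396; denominator = 1 − 0.4096 = 0.5904
φ_{22} = -0.2396 / 0.5904 = -0.406

-0.406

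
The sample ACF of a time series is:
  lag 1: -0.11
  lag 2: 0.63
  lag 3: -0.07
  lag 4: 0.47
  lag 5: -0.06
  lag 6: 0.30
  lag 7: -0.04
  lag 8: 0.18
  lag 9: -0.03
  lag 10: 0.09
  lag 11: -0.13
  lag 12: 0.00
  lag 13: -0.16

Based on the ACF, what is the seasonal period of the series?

The largest autocorrelation is r_2 = 0.63, with weaker echoes at lags 4 (0.47), 6 (0.30) and 8 (0.18); the remaining lags stay at or below 0.09.
The dominant spike at lag 2 indicates a seasonal period of 2.

2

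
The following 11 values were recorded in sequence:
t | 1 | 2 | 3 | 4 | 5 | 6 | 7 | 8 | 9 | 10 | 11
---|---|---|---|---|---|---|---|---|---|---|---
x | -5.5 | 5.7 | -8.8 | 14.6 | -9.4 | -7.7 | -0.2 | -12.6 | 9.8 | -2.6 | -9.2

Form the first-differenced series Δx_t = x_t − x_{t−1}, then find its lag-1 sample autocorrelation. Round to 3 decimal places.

-0.701

First differences Δx: 11.2, -14.5, 23.4, -24.0, 1.7, 7.5, -12.4, 22.4, -12.4, -6.6
Mean of differences = -0.3700
Numerator Σ(Δx_t−Δx̄)(Δx_{t+1}−Δx̄) = -1661.2379
Denominator Σ(Δx_t−Δx̄)² = 2369.8610
r_1(Δx) = -1661.2379 / 2369.8610 = -0.701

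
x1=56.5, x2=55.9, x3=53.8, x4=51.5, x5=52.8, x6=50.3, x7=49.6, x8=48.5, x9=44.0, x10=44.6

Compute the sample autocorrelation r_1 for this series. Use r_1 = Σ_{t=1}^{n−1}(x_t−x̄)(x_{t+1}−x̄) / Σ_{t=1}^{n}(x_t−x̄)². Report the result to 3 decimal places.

0.660

Mean x̄ = (56.5 + 55.9 + 53.8 + 51.5 + 52.8 + 50.3 + 49.6 + 48.5 + 44.0 + 44.6)/10 = 50.7500
Numerator Σ_{t=1}^{9}(x_t−x̄)(x_{t+1}−x̄) = 108.0275
Denominator Σ(x_t−x̄)² = 163.6250
r_1 = 108.0275 / 163.6250 = 0.660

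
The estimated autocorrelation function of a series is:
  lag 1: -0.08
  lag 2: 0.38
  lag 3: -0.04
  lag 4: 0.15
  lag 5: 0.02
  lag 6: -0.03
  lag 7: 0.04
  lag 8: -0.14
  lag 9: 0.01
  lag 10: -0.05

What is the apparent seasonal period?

The largest autocorrelation is r_2 = 0.38, with a weaker echo at lag 4 (0.15); the remaining lags stay at or below 0.04.
The dominant spike at lag 2 indicates a seasonal period of 2.

2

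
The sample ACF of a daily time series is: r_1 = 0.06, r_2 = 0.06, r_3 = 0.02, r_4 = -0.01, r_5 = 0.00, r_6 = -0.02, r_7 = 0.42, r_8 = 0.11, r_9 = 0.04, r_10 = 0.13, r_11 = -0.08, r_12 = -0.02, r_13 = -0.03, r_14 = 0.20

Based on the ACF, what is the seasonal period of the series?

7

The largest autocorrelation is r_7 = 0.42, with a weaker echo at lag 14 (0.20); the remaining lags stay at or below 0.13.
The dominant spike at lag 7 indicates a seasonal period of 7.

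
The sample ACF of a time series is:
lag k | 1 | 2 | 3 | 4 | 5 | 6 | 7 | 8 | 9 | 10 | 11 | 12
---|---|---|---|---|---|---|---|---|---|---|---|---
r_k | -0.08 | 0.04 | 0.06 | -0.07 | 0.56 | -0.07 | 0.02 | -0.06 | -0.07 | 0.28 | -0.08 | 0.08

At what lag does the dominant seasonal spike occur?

The largest autocorrelation is r_5 = 0.56, with a weaker echo at lag 10 (0.28); the remaining lags stay at or below 0.08.
The dominant spike at lag 5 indicates a seasonal period of 5.

5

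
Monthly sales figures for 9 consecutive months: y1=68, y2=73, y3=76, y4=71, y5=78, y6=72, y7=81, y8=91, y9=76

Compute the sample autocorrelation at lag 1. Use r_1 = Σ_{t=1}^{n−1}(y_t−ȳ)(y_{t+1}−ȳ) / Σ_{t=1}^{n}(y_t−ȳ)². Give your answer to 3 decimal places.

0.160

Mean ȳ = (68 + 73 + 76 + 71 + 78 + 72 + 81 + 91 + 76)/9 = 76.2222
Numerator Σ_{t=1}^{8}(y_t−ȳ)(y_{t+1}−ȳ) = 58.7284
Denominator Σ(y_t−ȳ)² = 367.5556
r_1 = 58.7284 / 367.5556 = 0.160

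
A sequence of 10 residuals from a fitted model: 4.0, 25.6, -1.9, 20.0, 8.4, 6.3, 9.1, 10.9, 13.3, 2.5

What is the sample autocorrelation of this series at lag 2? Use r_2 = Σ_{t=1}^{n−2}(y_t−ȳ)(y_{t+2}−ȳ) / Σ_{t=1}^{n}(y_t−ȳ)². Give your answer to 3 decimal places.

Mean ȳ = (4.0 + 25.6 − 1.9 + 20.0 + 8.4 + 6.3 + 9.1 + 10.9 + 13.3 + 2.5)/10 = 9.8200
Numerator Σ_{t=1}^{8}(y_t−ȳ)(y_{t+2}−ȳ) = 196.4692
Denominator Σ(y_t−ȳ)² = 605.6560
r_2 = 196.4692 / 605.6560 = 0.324

0.324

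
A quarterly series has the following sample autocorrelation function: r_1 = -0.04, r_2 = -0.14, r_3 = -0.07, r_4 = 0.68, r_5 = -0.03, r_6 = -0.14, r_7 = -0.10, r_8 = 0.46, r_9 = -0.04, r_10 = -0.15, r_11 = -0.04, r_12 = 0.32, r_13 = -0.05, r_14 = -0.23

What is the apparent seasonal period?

The largest autocorrelation is r_4 = 0.68, with weaker echoes at lags 8 (0.46) and 12 (0.32); the remaining lags stay at or below -0.03.
The dominant spike at lag 4 indicates a seasonal period of 4.

4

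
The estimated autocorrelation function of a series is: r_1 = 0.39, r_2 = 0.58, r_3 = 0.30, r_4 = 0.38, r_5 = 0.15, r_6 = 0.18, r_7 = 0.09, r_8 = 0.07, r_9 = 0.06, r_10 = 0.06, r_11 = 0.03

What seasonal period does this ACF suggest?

2

The largest autocorrelation is r_2 = 0.58; the remaining lags stay at or below 0.39.
The dominant spike at lag 2 indicates a seasonal period of 2.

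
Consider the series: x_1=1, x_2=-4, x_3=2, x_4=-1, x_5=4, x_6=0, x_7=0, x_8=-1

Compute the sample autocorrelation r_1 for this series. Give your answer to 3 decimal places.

Mean x̄ = (1 − 4 + 2 − 1 + 4 + 0 + 0 − 1)/8 = 0.1250
Deviations from mean: 0.8750, -4.1250, 1.8750, -1.1250, 3.8750, -0.1250, -0.1250, -1.1250
Numerator Σ_{t=1}^{7}(x_t−x̄)(x_{t+1}−x̄) = -18.1406
Denominator Σ(x_t−x̄)² = 38.8750
r_1 = -18.1406 / 38.8750 = -0.467

-0.467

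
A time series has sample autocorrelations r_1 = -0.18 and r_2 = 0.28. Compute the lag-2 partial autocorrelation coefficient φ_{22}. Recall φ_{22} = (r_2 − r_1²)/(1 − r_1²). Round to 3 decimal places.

0.256

φ_{22} = (r_2 − r_1²) / (1 − r_1²)
r_1² = (-0.18)² = 0.0324
Numerator = 0.28 − 0.0324 = 0.2476; denominator = 1 − 0.0324 = 0.9676
φ_{22} = 0.2476 / 0.9676 = 0.256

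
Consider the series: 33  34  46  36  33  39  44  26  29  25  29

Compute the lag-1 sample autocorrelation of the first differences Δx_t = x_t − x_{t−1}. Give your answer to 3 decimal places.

First differences Δx: 1, 12, -10, -3, 6, 5, -18, 3, -4, 4
Mean of differences = -0.4000
Numerator Σ(Δx_t−Δx̄)(Δx_{t+1}−Δx̄) = -241.7600
Denominator Σ(Δx_t−Δx̄)² = 678.4000
r_1(Δx) = -241.7600 / 678.4000 = -0.356

-0.356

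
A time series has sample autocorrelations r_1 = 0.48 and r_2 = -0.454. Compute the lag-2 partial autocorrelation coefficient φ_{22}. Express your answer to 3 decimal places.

φ_{22} = (r_2 − r_1²) / (1 − r_1²)
r_1² = (0.48)² = 0.2304
Numerator = -0.454 − 0.2304 = -0.6844; denominator = 1 − 0.2304 = 0.7696
φ_{22} = -0.6844 / 0.7696 = -0.889

-0.889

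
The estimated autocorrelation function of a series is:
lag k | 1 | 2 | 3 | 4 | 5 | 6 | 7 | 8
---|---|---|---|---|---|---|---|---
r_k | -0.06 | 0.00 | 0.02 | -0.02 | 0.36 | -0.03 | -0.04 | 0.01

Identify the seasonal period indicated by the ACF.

5

The largest autocorrelation is r_5 = 0.36; the remaining lags stay at or below 0.02.
The dominant spike at lag 5 indicates a seasonal period of 5.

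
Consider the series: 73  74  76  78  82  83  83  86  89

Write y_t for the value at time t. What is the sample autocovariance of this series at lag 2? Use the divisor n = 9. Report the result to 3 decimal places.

8.413

Mean ȳ = (73 + 74 + 76 + 78 + 82 + 83 + 83 + 86 + 89)/9 = 80.4444
Σ_{t=1}^{7}(y_t−ȳ)(y_{t+2}−ȳ) = 75.7160
γ_2 = 75.7160 / 9 = 8.413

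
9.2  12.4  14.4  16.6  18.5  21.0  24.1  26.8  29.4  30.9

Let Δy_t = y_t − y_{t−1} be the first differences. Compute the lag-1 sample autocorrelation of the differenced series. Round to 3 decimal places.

First differences Δy: 3.2, 2.0, 2.2, 1.9, 2.5, 3.1, 2.7, 2.6, 1.5
Mean of differences = 2.4111
Numerator Σ(Δy_t−Δȳ)(Δy_{t+1}−Δȳ) = -0.0323
Denominator Σ(Δy_t−Δȳ)² = 2.5289
r_1(Δy) = -0.0323 / 2.5289 = -0.013

-0.013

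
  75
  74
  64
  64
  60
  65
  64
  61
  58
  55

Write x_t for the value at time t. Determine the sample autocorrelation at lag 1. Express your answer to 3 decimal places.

Mean x̄ = (75 + 74 + 64 + 64 + 60 + 65 + 64 + 61 + 58 + 55)/10 = 64.0000
Numerator Σ_{t=1}^{9}(x_t−x̄)(x_{t+1}−x̄) = 178.0000
Denominator Σ(x_t−x̄)² = 364.0000
r_1 = 178.0000 / 364.0000 = 0.489

0.489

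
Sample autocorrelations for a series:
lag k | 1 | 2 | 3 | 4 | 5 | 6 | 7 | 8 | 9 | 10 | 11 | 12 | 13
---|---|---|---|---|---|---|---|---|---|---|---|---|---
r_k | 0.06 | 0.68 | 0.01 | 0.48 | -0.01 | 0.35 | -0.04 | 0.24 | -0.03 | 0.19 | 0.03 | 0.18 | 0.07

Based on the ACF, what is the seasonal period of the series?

2

The largest autocorrelation is r_2 = 0.68, with weaker echoes at lags 4 (0.48), 6 (0.35), 8 (0.24), 10 (0.19) and 12 (0.18); the remaining lags stay at or below 0.07.
The dominant spike at lag 2 indicates a seasonal period of 2.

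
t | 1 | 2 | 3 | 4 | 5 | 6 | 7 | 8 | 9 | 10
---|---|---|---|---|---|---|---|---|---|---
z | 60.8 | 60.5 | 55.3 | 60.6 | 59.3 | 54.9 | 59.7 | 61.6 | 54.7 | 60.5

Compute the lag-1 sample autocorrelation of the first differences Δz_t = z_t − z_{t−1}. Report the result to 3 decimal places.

-0.502

First differences Δz: -0.3, -5.2, 5.3, -1.3, -4.4, 4.8, 1.9, -6.9, 5.8
Mean of differences = -0.0333
Numerator Σ(Δz_t−Δz̄)(Δz_{t+1}−Δz̄) = -92.4944
Denominator Σ(Δz_t−Δz̄)² = 184.1600
r_1(Δz) = -92.4944 / 184.1600 = -0.502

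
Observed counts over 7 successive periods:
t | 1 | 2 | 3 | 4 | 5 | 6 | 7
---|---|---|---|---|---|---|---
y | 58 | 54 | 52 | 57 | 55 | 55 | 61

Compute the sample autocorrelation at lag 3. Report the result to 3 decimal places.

0.250

Mean ȳ = (58 + 54 + 52 + 57 + 55 + 55 + 61)/7 = 56.0000
Deviations from mean: 2.0000, -2.0000, -4.0000, 1.0000, -1.0000, -1.0000, 5.0000
Σ(y_t−ȳ)(y_{t+3}−ȳ) = (2.0000) + (2.0000) + (4.0000) + (5.0000) = 13.0000
Denominator Σ(y_t−ȳ)² = 52.0000
r_3 = 13.0000 / 52.0000 = 0.250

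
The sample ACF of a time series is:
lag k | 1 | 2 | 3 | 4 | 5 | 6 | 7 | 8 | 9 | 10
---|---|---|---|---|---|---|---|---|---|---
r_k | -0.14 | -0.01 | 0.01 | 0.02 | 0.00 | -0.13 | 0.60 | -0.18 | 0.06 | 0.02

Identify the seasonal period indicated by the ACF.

7

The largest autocorrelation is r_7 = 0.60; the remaining lags stay at or below 0.06.
The dominant spike at lag 7 indicates a seasonal period of 7.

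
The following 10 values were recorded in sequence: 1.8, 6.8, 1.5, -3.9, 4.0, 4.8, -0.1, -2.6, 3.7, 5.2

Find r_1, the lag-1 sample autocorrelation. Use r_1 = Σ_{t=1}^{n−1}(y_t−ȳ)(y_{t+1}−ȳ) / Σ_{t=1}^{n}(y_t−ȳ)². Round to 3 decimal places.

Mean ȳ = (1.8 + 6.8 + 1.5 − 3.9 + 4.0 + 4.8 − 0.1 − 2.6 + 3.7 + 5.2)/10 = 2.1200
Numerator Σ_{t=1}^{9}(y_t−ȳ)(y_{t+1}−ȳ) = -5.0084
Denominator Σ(y_t−ȳ)² = 108.5360
r_1 = -5.0084 / 108.5360 = -0.046

-0.046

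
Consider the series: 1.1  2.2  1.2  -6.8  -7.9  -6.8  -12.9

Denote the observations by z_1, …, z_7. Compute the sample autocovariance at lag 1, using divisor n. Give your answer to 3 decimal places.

Mean z̄ = (1.1 + 2.2 + 1.2 − 6.8 − 7.9 − 6.8 − 12.9)/7 = -4.2714
Deviations: 5.3714, 6.4714, 5.4714, -2.5286, -3.6286, -2.5286, -8.6286
Σ_{t=1}^{6}(z_t−z̄)(z_{t+1}−z̄) = 96.5020
γ_1 = 96.5020 / 7 = 13.786

13.786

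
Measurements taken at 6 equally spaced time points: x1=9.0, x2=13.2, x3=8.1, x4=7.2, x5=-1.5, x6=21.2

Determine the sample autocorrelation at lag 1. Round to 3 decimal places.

-0.383

Mean x̄ = (9.0 + 13.2 + 8.1 + 7.2 − 1.5 + 21.2)/6 = 9.5333
Deviations from mean: -0.5333, 3.6667, -1.4333, -2.3333, -11.0333, 11.6667
Numerator Σ_{t=1}^{5}(x_t−x̄)(x_{t+1}−x̄) = -106.8444
Denominator Σ(x_t−x̄)² = 279.0733
r_1 = -106.8444 / 279.0733 = -0.383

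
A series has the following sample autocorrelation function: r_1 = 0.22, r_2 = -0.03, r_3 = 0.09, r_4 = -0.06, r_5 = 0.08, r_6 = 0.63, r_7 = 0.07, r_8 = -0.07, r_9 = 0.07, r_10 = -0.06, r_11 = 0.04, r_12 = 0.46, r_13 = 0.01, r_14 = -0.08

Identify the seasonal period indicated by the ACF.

The largest autocorrelation is r_6 = 0.63, with a weaker echo at lag 12 (0.46); the remaining lags stay at or below 0.22.
The dominant spike at lag 6 indicates a seasonal period of 6.

6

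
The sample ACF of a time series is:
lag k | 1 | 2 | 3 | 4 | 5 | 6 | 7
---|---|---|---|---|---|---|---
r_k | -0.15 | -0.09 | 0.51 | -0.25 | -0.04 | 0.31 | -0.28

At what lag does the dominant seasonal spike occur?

3

The largest autocorrelation is r_3 = 0.51, with a weaker echo at lag 6 (0.31); the remaining lags stay at or below -0.04.
The dominant spike at lag 3 indicates a seasonal period of 3.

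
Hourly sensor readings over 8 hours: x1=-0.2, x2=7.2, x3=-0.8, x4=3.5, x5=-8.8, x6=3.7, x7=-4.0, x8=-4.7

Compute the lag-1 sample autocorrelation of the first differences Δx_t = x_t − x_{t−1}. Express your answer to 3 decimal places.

-0.795

First differences Δx: 7.4, -8.0, 4.3, -12.3, 12.5, -7.7, -0.7
Mean of differences = -0.6429
Numerator Σ(Δx_t−Δx̄)(Δx_{t+1}−Δx̄) = -398.7133
Denominator Σ(Δx_t−Δx̄)² = 501.6771
r_1(Δx) = -398.7133 / 501.6771 = -0.795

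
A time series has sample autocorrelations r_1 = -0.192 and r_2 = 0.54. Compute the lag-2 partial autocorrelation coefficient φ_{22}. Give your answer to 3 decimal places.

φ_{22} = (r_2 − r_1²) / (1 − r_1²)
r_1² = (-0.192)² = 0.036864
Numerator = 0.54 − 0.0369 = 0.5031; denominator = 1 − 0.0369 = 0.9631
φ_{22} = 0.5031 / 0.9631 = 0.522

0.522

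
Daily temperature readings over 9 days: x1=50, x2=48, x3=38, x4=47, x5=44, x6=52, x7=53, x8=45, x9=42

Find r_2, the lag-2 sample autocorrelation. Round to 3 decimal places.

Mean x̄ = (50 + 48 + 38 + 47 + 44 + 52 + 53 + 45 + 42)/9 = 46.5556
Σ(x_t−x̄)(x_{t+2}−x̄) = (-29.4691) + (0.6420) + (21.8642) + (2.4198) + (-16.4691) + (-8.4691) + (-29.3580) = -58.8395
Denominator Σ(x_t−x̄)² = 188.2222
r_2 = -58.8395 / 188.2222 = -0.313

-0.313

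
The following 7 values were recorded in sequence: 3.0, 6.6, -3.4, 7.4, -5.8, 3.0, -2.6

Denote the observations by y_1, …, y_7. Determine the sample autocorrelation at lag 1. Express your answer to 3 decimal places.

Mean ȳ = (3.0 + 6.6 − 3.4 + 7.4 − 5.8 + 3.0 − 2.6)/7 = 1.1714
Deviations from mean: 1.8286, 5.4286, -4.5714, 6.2286, -6.9714, 1.8286, -3.7714
Σ(y_t−ȳ)(y_{t+1}−ȳ) = (9.9265) + (-24.8163) + (-28.4735) + (-43.4220) + (-12.7478) + (-6.8963) = -106.4294
Denominator Σ(y_t−ȳ)² = 158.6743
r_1 = -106.4294 / 158.6743 = -0.671

-0.671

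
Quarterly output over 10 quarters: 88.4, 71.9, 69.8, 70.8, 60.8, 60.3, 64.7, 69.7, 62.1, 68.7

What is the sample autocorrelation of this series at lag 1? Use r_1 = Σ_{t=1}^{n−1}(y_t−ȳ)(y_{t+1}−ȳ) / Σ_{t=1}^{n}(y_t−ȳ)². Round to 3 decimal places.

0.238

Mean ȳ = (88.4 + 71.9 + 69.8 + 70.8 + 60.8 + 60.3 + 64.7 + 69.7 + 62.1 + 68.7)/10 = 68.7200
Numerator Σ_{t=1}^{9}(y_t−ȳ)(y_{t+1}−ȳ) = 142.0296
Denominator Σ(y_t−ȳ)² = 597.4760
r_1 = 142.0296 / 597.4760 = 0.238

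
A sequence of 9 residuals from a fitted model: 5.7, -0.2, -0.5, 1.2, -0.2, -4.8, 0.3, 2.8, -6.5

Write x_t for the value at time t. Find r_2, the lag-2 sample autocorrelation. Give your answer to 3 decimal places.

-0.237

Mean x̄ = (5.7 − 0.2 − 0.5 + 1.2 − 0.2 − 4.8 + 0.3 + 2.8 − 6.5)/9 = -0.2444
Σ(x_t−x̄)(x_{t+2}−x̄) = (-1.5191) + (0.0642) + (-0.0114) + (-6.5802) + (0.0242) + (-13.8691) + (-3.4058) = -25.2973
Denominator Σ(x_t−x̄)² = 106.9422
r_2 = -25.2973 / 106.9422 = -0.237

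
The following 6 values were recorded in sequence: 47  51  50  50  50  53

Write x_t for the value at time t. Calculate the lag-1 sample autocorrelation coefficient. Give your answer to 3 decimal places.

Mean x̄ = (47 + 51 + 50 + 50 + 50 + 53)/6 = 50.1667
Σ(x_t−x̄)(x_{t+1}−x̄) = (-2.6389) + (-0.1389) + (0.0278) + (0.0278) + (-0.4722) = -3.1944
Denominator Σ(x_t−x̄)² = 18.8333
r_1 = -3.1944 / 18.8333 = -0.170

-0.170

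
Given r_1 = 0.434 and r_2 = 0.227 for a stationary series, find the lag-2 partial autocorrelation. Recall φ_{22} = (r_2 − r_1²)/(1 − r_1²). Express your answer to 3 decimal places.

0.048

φ_{22} = (r_2 − r_1²) / (1 − r_1²)
r_1² = (0.434)² = 0.188356
Numerator = 0.227 − 0.1884 = 0.0386; denominator = 1 − 0.1884 = 0.8116
φ_{22} = 0.0386 / 0.8116 = 0.048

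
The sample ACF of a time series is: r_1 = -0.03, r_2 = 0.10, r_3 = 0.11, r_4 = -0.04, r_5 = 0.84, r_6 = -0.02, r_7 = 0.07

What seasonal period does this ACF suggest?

The largest autocorrelation is r_5 = 0.84; the remaining lags stay at or below 0.11.
The dominant spike at lag 5 indicates a seasonal period of 5.

5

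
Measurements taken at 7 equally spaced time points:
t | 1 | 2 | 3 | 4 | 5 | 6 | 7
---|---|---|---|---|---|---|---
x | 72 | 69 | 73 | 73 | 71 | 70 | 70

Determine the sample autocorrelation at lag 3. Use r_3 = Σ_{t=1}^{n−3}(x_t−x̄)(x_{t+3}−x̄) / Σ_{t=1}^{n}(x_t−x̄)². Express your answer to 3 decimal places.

Mean x̄ = (72 + 69 + 73 + 73 + 71 + 70 + 70)/7 = 71.1429
Deviations from mean: 0.8571, -2.1429, 1.8571, 1.8571, -0.1429, -1.1429, -1.1429
Numerator Σ_{t=1}^{4}(x_t−x̄)(x_{t+3}−x̄) = -2.3469
Denominator Σ(x_t−x̄)² = 14.8571
r_3 = -2.3469 / 14.8571 = -0.158

-0.158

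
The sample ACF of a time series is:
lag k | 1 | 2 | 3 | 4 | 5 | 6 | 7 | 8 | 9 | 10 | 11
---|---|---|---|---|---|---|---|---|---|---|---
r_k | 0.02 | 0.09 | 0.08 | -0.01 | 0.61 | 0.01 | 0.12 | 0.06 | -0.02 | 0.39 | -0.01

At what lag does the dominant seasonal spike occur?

The largest autocorrelation is r_5 = 0.61, with a weaker echo at lag 10 (0.39); the remaining lags stay at or below 0.12.
The dominant spike at lag 5 indicates a seasonal period of 5.

5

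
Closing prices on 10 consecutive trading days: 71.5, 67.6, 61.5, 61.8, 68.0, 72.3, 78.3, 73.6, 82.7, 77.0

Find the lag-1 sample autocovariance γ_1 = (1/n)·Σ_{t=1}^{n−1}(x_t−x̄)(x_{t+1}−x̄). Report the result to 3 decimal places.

27.155

Mean x̄ = (71.5 + 67.6 + 61.5 + 61.8 + 68.0 + 72.3 + 78.3 + 73.6 + 82.7 + 77.0)/10 = 71.4300
Σ_{t=1}^{9}(x_t−x̄)(x_{t+1}−x̄) = 271.5511
γ_1 = 271.5511 / 10 = 27.155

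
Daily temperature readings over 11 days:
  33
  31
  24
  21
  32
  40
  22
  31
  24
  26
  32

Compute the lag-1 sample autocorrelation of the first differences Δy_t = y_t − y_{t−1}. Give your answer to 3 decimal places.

First differences Δy: -2, -7, -3, 11, 8, -18, 9, -7, 2, 6
Mean of differences = -0.1000
Numerator Σ(Δy_t−Δȳ)(Δy_{t+1}−Δȳ) = -281.5100
Denominator Σ(Δy_t−Δȳ)² = 740.9000
r_1(Δy) = -281.5100 / 740.9000 = -0.380

-0.380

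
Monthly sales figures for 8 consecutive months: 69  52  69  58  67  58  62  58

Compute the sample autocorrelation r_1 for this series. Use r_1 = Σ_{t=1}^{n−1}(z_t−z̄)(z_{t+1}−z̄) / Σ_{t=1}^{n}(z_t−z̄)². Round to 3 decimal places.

Mean z̄ = (69 + 52 + 69 + 58 + 67 + 58 + 62 + 58)/8 = 61.6250
Deviations from mean: 7.3750, -9.6250, 7.3750, -3.6250, 5.3750, -3.6250, 0.3750, -3.6250
Σ(z_t−z̄)(z_{t+1}−z̄) = (-70.9844) + (-70.9844) + (-26.7344) + (-19.4844) + (-19.4844) + (-1.3594) + (-1.3594) = -210.3906
Denominator Σ(z_t−z̄)² = 269.8750
r_1 = -210.3906 / 269.8750 = -0.780

-0.780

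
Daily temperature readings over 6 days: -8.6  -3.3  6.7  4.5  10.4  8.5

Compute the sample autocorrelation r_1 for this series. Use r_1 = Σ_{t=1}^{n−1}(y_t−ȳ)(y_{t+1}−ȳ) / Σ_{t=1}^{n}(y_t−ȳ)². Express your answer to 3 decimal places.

Mean ȳ = (-8.6 − 3.3 + 6.7 + 4.5 + 10.4 + 8.5)/6 = 3.0333
Deviations from mean: -11.6333, -6.3333, 3.6667, 1.4667, 7.3667, 5.4667
Numerator Σ_{t=1}^{5}(y_t−ȳ)(y_{t+1}−ȳ) = 106.9089
Denominator Σ(y_t−ȳ)² = 275.1933
r_1 = 106.9089 / 275.1933 = 0.388

0.388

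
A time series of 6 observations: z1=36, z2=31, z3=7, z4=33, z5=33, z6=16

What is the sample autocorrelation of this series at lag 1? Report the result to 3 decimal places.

-0.291

Mean z̄ = (36 + 31 + 7 + 33 + 33 + 16)/6 = 26.0000
Σ(z_t−z̄)(z_{t+1}−z̄) = (50.0000) + (-95.0000) + (-133.0000) + (49.0000) + (-70.0000) = -199.0000
Denominator Σ(z_t−z̄)² = 684.0000
r_1 = -199.0000 / 684.0000 = -0.291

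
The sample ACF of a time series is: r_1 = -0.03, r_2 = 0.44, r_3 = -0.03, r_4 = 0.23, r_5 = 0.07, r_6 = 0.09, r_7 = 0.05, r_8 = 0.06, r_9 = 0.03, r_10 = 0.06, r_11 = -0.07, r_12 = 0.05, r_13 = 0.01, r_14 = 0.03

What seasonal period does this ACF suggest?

The largest autocorrelation is r_2 = 0.44, with a weaker echo at lag 4 (0.23); the remaining lags stay at or below 0.09.
The dominant spike at lag 2 indicates a seasonal period of 2.

2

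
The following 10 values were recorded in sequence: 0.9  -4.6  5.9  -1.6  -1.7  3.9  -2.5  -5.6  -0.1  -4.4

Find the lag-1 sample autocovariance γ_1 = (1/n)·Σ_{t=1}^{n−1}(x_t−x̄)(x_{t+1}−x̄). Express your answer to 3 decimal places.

-4.651

Mean x̄ = (0.9 − 4.6 + 5.9 − 1.6 − 1.7 + 3.9 − 2.5 − 5.6 − 0.1 − 4.4)/10 = -0.9800
Σ_{t=1}^{9}(x_t−x̄)(x_{t+1}−x̄) = -46.5144
γ_1 = -46.5144 / 10 = -4.651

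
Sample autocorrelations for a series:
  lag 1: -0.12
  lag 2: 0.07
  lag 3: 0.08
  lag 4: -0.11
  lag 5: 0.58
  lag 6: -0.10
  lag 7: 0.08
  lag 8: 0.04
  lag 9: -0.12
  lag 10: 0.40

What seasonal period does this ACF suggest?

5

The largest autocorrelation is r_5 = 0.58, with a weaker echo at lag 10 (0.40); the remaining lags stay at or below 0.08.
The dominant spike at lag 5 indicates a seasonal period of 5.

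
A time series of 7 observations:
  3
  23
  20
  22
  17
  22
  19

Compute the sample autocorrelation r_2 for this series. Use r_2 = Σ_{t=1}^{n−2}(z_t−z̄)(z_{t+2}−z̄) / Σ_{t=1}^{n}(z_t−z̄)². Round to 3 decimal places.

0.010

Mean z̄ = (3 + 23 + 20 + 22 + 17 + 22 + 19)/7 = 18.0000
Deviations from mean: -15.0000, 5.0000, 2.0000, 4.0000, -1.0000, 4.0000, 1.0000
Σ(z_t−z̄)(z_{t+2}−z̄) = (-30.0000) + (20.0000) + (-2.0000) + (16.0000) + (-1.0000) = 3.0000
Denominator Σ(z_t−z̄)² = 288.0000
r_2 = 3.0000 / 288.0000 = 0.010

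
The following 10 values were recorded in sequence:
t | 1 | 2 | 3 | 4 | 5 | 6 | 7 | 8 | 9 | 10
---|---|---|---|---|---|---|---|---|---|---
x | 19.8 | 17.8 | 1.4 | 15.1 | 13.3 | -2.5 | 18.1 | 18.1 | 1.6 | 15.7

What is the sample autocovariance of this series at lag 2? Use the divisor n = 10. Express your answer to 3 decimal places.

-24.623

Mean x̄ = (19.8 + 17.8 + 1.4 + 15.1 + 13.3 − 2.5 + 18.1 + 18.1 + 1.6 + 15.7)/10 = 11.8400
Σ_{t=1}^{8}(x_t−x̄)(x_{t+2}−x̄) = -246.2312
γ_2 = -246.2312 / 10 = -24.623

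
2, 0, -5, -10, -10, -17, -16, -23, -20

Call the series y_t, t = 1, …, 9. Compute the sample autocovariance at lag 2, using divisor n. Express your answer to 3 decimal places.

Mean ȳ = (2 + 0 − 5 − 10 − 10 − 17 − 16 − 23 − 20)/9 = -11.0000
Σ_{t=1}^{7}(y_t−ȳ)(y_{t+2}−ȳ) = 201.0000
γ_2 = 201.0000 / 9 = 22.333

22.333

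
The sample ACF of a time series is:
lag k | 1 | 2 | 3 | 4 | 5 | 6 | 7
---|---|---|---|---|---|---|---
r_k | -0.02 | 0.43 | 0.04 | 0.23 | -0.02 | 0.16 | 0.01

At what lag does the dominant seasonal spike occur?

The largest autocorrelation is r_2 = 0.43, with weaker echoes at lags 4 (0.23) and 6 (0.16); the remaining lags stay at or below 0.04.
The dominant spike at lag 2 indicates a seasonal period of 2.

2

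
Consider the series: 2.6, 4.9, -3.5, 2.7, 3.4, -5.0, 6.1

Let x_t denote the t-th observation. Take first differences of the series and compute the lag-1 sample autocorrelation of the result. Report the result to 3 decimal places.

-0.524

First differences Δx: 2.3, -8.4, 6.2, 0.7, -8.4, 11.1
Mean of differences = 0.5833
Numerator Σ(Δx_t−Δx̄)(Δx_{t+1}−Δx̄) = -160.7453
Denominator Σ(Δx_t−Δx̄)² = 306.5083
r_1(Δx) = -160.7453 / 306.5083 = -0.524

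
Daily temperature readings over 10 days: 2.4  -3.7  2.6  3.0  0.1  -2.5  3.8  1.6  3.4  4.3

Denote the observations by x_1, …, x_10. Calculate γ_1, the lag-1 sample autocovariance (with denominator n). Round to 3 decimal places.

-0.871

Mean x̄ = (2.4 − 3.7 + 2.6 + 3.0 + 0.1 − 2.5 + 3.8 + 1.6 + 3.4 + 4.3)/10 = 1.5000
Σ_{t=1}^{9}(x_t−x̄)(x_{t+1}−x̄) = -8.7100
γ_1 = -8.7100 / 10 = -0.871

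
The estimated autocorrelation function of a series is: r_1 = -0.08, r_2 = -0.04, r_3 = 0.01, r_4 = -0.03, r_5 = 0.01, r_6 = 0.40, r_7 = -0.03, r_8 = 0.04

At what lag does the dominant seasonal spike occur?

6

The largest autocorrelation is r_6 = 0.40; the remaining lags stay at or below 0.04.
The dominant spike at lag 6 indicates a seasonal period of 6.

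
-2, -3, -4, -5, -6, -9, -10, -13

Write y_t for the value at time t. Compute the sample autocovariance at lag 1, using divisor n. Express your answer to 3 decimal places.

7.406

Mean ȳ = (-2 − 3 − 4 − 5 − 6 − 9 − 10 − 13)/8 = -6.5000
Σ_{t=1}^{7}(y_t−ȳ)(y_{t+1}−ȳ) = 59.2500
γ_1 = 59.2500 / 8 = 7.406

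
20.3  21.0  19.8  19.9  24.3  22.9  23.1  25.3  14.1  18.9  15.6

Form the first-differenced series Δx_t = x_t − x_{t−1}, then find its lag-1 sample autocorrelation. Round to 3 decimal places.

-0.550

First differences Δx: 0.7, -1.2, 0.1, 4.4, -1.4, 0.2, 2.2, -11.2, 4.8, -3.3
Mean of differences = -0.4700
Numerator Σ(Δx_t−Δx̄)(Δx_{t+1}−Δx̄) = -101.9679
Denominator Σ(Δx_t−Δx̄)² = 185.3010
r_1(Δx) = -101.9679 / 185.3010 = -0.550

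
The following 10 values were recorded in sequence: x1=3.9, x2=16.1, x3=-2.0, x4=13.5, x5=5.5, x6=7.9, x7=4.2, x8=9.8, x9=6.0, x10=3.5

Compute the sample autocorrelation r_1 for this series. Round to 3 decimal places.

-0.762

Mean x̄ = (3.9 + 16.1 − 2.0 + 13.5 + 5.5 + 7.9 + 4.2 + 9.8 + 6.0 + 3.5)/10 = 6.8400
Numerator Σ_{t=1}^{9}(x_t−x̄)(x_{t+1}−x̄) = -188.5956
Denominator Σ(x_t−x̄)² = 247.4040
r_1 = -188.5956 / 247.4040 = -0.762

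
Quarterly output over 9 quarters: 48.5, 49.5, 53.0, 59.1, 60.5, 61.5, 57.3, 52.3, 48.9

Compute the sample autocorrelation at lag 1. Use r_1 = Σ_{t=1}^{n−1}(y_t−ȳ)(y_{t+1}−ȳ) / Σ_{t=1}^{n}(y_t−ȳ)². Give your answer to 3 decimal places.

0.590

Mean ȳ = (48.5 + 49.5 + 53.0 + 59.1 + 60.5 + 61.5 + 57.3 + 52.3 + 48.9)/9 = 54.5111
Numerator Σ_{t=1}^{8}(y_t−ȳ)(y_{t+1}−ȳ) = 125.8299
Denominator Σ(y_t−ȳ)² = 213.4489
r_1 = 125.8299 / 213.4489 = 0.590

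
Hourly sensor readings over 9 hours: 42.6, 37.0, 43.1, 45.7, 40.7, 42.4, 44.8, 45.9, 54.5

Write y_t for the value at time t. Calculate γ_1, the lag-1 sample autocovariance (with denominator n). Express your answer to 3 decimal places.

3.897

Mean ȳ = (42.6 + 37.0 + 43.1 + 45.7 + 40.7 + 42.4 + 44.8 + 45.9 + 54.5)/9 = 44.0778
Σ_{t=1}^{8}(y_t−ȳ)(y_{t+1}−ȳ) = 35.0773
γ_1 = 35.0773 / 9 = 3.897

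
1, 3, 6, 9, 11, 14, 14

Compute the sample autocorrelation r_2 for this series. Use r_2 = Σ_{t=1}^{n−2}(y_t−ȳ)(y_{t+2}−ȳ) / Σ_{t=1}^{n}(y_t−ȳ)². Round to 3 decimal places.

Mean ȳ = (1 + 3 + 6 + 9 + 11 + 14 + 14)/7 = 8.2857
Deviations from mean: -7.2857, -5.2857, -2.2857, 0.7143, 2.7143, 5.7143, 5.7143
Σ(y_t−ȳ)(y_{t+2}−ȳ) = (16.6531) + (-3.7755) + (-6.2041) + (4.0816) + (15.5102) = 26.2653
Denominator Σ(y_t−ȳ)² = 159.4286
r_2 = 26.2653 / 159.4286 = 0.165

0.165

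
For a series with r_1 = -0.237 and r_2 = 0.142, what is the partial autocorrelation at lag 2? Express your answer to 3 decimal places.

φ_{22} = (r_2 − r_1²) / (1 − r_1²)
r_1² = (-0.237)² = 0.056169
Numerator = 0.142 − 0.0562 = 0.0858; denominator = 1 − 0.0562 = 0.9438
φ_{22} = 0.0858 / 0.9438 = 0.091

0.091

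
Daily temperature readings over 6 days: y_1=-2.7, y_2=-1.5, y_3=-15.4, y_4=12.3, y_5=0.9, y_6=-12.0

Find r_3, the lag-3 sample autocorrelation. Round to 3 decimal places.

0.251

Mean ȳ = (-2.7 − 1.5 − 15.4 + 12.3 + 0.9 − 12.0)/6 = -3.0667
Deviations from mean: 0.3667, 1.5667, -12.3333, 15.3667, 3.9667, -8.9333
Σ(y_t−ȳ)(y_{t+3}−ȳ) = (5.6344) + (6.2144) + (110.1778) = 122.0267
Denominator Σ(y_t−ȳ)² = 486.3733
r_3 = 122.0267 / 486.3733 = 0.251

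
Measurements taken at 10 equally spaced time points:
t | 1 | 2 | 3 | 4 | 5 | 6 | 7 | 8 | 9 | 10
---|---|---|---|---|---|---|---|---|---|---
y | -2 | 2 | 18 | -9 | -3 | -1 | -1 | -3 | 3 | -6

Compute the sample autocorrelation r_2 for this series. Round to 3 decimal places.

Mean ȳ = (-2 + 2 + 18 − 9 − 3 − 1 − 1 − 3 + 3 − 6)/10 = -0.2000
Numerator Σ_{t=1}^{8}(y_t−ȳ)(y_{t+2}−ȳ) = -77.8800
Denominator Σ(y_t−ȳ)² = 477.6000
r_2 = -77.8800 / 477.6000 = -0.163

-0.163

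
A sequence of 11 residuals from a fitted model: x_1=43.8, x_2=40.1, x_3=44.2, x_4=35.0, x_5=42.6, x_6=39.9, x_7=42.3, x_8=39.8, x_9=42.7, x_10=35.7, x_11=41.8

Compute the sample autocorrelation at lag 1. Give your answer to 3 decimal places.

-0.607

Mean x̄ = (43.8 + 40.1 + 44.2 + 35.0 + 42.6 + 39.9 + 42.3 + 39.8 + 42.7 + 35.7 + 41.8)/11 = 40.7182
Numerator Σ_{t=1}^{10}(x_t−x̄)(x_{t+1}−x̄) = -56.2076
Denominator Σ(x_t−x̄)² = 92.5364
r_1 = -56.2076 / 92.5364 = -0.607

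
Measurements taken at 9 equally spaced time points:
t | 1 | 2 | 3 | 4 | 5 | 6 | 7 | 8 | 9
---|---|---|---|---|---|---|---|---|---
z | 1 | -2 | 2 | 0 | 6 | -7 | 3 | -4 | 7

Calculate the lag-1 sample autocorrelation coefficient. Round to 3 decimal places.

Mean z̄ = (1 − 2 + 2 + 0 + 6 − 7 + 3 − 4 + 7)/9 = 0.6667
Numerator Σ_{t=1}^{8}(z_t−z̄)(z_{t+1}−z̄) = -108.1111
Denominator Σ(z_t−z̄)² = 164.0000
r_1 = -108.1111 / 164.0000 = -0.659

-0.659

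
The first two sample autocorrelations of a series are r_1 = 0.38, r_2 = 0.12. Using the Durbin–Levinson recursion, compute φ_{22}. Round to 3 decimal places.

-0.029

φ_{22} = (r_2 − r_1²) / (1 − r_1²)
r_1² = (0.38)² = 0.1444
Numerator = 0.12 − 0.1444 = -0.0244; denominator = 1 − 0.1444 = 0.8556
φ_{22} = -0.0244 / 0.8556 = -0.029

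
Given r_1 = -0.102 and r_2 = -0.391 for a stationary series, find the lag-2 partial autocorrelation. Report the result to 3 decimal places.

-0.406

φ_{22} = (r_2 − r_1²) / (1 − r_1²)
r_1² = (-0.102)² = 0.010404
Numerator = -0.391 − 0.0104 = -0.4014; denominator = 1 − 0.0104 = 0.9896
φ_{22} = -0.4014 / 0.9896 = -0.406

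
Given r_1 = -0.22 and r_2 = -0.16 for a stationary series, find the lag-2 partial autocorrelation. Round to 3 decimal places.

-0.219

φ_{22} = (r_2 − r_1²) / (1 − r_1²)
r_1² = (-0.22)² = 0.0484
Numerator = -0.16 − 0.0484 = -0.2084; denominator = 1 − 0.0484 = 0.9516
φ_{22} = -0.2084 / 0.9516 = -0.219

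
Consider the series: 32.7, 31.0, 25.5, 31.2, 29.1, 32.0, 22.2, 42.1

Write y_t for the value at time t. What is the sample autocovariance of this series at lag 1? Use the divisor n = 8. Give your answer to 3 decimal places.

-14.258

Mean ȳ = (32.7 + 31.0 + 25.5 + 31.2 + 29.1 + 32.0 + 22.2 + 42.1)/8 = 30.7250
Deviations: 1.9750, 0.2750, -5.2250, 0.4750, -1.6250, 1.2750, -8.5250, 11.3750
Σ_{t=1}^{7}(y_t−ȳ)(y_{t+1}−ȳ) = -114.0606
γ_1 = -114.0606 / 8 = -14.258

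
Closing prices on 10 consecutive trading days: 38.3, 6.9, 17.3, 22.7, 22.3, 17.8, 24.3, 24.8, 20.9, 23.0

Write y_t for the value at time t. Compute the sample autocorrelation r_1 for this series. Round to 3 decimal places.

-0.346

Mean ȳ = (38.3 + 6.9 + 17.3 + 22.7 + 22.3 + 17.8 + 24.3 + 24.8 + 20.9 + 23.0)/10 = 21.8300
Numerator Σ_{t=1}^{9}(y_t−ȳ)(y_{t+1}−ȳ) = -190.1589
Denominator Σ(y_t−ȳ)² = 549.0610
r_1 = -190.1589 / 549.0610 = -0.346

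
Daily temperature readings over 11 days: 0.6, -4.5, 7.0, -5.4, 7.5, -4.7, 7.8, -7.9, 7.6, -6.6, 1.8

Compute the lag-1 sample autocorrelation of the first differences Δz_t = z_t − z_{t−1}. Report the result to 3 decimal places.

-0.940

First differences Δz: -5.1, 11.5, -12.4, 12.9, -12.2, 12.5, -15.7, 15.5, -14.2, 8.4
Mean of differences = 0.1200
Numerator Σ(Δz_t−Δz̄)(Δz_{t+1}−Δz̄) = -1449.8324
Denominator Σ(Δz_t−Δz̄)² = 1542.3160
r_1(Δz) = -1449.8324 / 1542.3160 = -0.940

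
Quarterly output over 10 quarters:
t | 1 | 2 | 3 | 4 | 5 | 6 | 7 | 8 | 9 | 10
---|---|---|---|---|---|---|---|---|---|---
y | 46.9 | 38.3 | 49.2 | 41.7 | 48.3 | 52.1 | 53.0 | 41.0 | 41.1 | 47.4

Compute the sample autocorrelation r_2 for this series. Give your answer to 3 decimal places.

-0.163

Mean ȳ = (46.9 + 38.3 + 49.2 + 41.7 + 48.3 + 52.1 + 53.0 + 41.0 + 41.1 + 47.4)/10 = 45.9000
Numerator Σ_{t=1}^{8}(y_t−ȳ)(y_{t+2}−ȳ) = -37.6700
Denominator Σ(y_t−ȳ)² = 231.2000
r_2 = -37.6700 / 231.2000 = -0.163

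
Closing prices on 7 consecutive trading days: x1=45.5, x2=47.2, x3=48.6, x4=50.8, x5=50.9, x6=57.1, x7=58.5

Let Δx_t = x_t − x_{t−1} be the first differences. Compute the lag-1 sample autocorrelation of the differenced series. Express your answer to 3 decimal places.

First differences Δx: 1.7, 1.4, 2.2, 0.1, 6.2, 1.4
Mean of differences = 2.1667
Numerator Σ(Δx_t−Δx̄)(Δx_{t+1}−Δx̄) = -11.1644
Denominator Σ(Δx_t−Δx̄)² = 21.9333
r_1(Δx) = -11.1644 / 21.9333 = -0.509

-0.509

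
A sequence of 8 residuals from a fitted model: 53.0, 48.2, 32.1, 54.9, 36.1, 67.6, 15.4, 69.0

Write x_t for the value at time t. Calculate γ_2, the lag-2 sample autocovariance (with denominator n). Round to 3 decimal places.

Mean x̄ = (53.0 + 48.2 + 32.1 + 54.9 + 36.1 + 67.6 + 15.4 + 69.0)/8 = 47.0375
Deviations: 5.9625, 1.1625, -14.9375, 7.8625, -10.9375, 20.5625, -31.6375, 21.9625
Σ_{t=1}^{6}(x_t−x̄)(x_{t+2}−x̄) = 1042.7659
γ_2 = 1042.7659 / 8 = 130.346

130.346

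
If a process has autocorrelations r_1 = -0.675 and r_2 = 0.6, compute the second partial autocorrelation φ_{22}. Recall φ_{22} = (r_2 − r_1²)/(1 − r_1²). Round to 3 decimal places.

φ_{22} = (r_2 − r_1²) / (1 − r_1²)
r_1² = (-0.675)² = 0.455625
Numerator = 0.6 − 0.4556 = 0.1444; denominator = 1 − 0.4556 = 0.5444
φ_{22} = 0.1444 / 0.5444 = 0.265

0.265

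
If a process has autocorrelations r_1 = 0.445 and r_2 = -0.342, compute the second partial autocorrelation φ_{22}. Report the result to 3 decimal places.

φ_{22} = (r_2 − r_1²) / (1 − r_1²)
r_1² = (0.445)² = 0.198025
Numerator = -0.342 − 0.1980 = -0.5400; denominator = 1 − 0.1980 = 0.8020
φ_{22} = -0.5400 / 0.8020 = -0.673

-0.673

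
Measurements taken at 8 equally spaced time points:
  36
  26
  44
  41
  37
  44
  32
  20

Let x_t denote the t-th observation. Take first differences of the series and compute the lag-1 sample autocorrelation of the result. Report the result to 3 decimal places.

-0.242

First differences Δx: -10, 18, -3, -4, 7, -12, -12
Mean of differences = -2.2857
Numerator Σ(Δx_t−Δx̄)(Δx_{t+1}−Δx̄) = -181.5102
Denominator Σ(Δx_t−Δx̄)² = 749.4286
r_1(Δx) = -181.5102 / 749.4286 = -0.242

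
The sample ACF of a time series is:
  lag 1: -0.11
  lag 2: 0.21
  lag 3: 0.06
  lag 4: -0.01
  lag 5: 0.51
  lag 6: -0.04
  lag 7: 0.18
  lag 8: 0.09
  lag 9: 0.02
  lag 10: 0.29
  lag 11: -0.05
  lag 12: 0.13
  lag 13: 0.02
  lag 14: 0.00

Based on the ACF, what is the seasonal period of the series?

The largest autocorrelation is r_5 = 0.51, with a weaker echo at lag 10 (0.29); the remaining lags stay at or below 0.21.
The dominant spike at lag 5 indicates a seasonal period of 5.

5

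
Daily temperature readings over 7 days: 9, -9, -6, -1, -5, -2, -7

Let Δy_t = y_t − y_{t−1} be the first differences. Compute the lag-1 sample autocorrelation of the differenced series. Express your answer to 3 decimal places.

-0.204

First differences Δy: -18, 3, 5, -4, 3, -5
Mean of differences = -2.6667
Numerator Σ(Δy_t−Δȳ)(Δy_{t+1}−Δȳ) = -74.4444
Denominator Σ(Δy_t−Δȳ)² = 365.3333
r_1(Δy) = -74.4444 / 365.3333 = -0.204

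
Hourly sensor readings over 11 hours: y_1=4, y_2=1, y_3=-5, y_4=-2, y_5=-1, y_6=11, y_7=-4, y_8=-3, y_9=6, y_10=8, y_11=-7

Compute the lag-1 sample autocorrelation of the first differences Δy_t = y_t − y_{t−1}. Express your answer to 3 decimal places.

First differences Δy: -3, -6, 3, 1, 12, -15, 1, 9, 2, -15
Mean of differences = -1.1000
Numerator Σ(Δy_t−Δȳ)(Δy_{t+1}−Δȳ) = -176.5100
Denominator Σ(Δy_t−Δȳ)² = 722.9000
r_1(Δy) = -176.5100 / 722.9000 = -0.244

-0.244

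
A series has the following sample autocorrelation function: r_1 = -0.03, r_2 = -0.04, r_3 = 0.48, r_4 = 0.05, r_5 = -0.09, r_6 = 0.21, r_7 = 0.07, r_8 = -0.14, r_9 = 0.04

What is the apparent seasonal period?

The largest autocorrelation is r_3 = 0.48, with a weaker echo at lag 6 (0.21); the remaining lags stay at or below 0.07.
The dominant spike at lag 3 indicates a seasonal period of 3.

3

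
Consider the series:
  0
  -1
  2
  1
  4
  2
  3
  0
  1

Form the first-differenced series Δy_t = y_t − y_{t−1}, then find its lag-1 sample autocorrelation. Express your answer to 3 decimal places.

First differences Δy: -1, 3, -1, 3, -2, 1, -3, 1
Mean of differences = 0.1250
Numerator Σ(Δy_t−Δȳ)(Δy_{t+1}−Δȳ) = -23.1406
Denominator Σ(Δy_t−Δȳ)² = 34.8750
r_1(Δy) = -23.1406 / 34.8750 = -0.664

-0.664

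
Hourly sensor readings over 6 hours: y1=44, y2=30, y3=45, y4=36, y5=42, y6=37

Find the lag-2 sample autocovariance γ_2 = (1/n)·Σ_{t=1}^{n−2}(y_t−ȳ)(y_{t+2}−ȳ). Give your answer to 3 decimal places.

13.500

Mean ȳ = (44 + 30 + 45 + 36 + 42 + 37)/6 = 39.0000
Σ_{t=1}^{4}(y_t−ȳ)(y_{t+2}−ȳ) = 81.0000
γ_2 = 81.0000 / 6 = 13.500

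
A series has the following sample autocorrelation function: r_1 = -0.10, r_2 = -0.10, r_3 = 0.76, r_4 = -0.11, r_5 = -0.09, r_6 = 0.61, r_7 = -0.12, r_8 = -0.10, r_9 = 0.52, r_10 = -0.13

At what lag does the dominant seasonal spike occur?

The largest autocorrelation is r_3 = 0.76, with weaker echoes at lags 6 (0.61) and 9 (0.52); the remaining lags stay at or below -0.09.
The dominant spike at lag 3 indicates a seasonal period of 3.

3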